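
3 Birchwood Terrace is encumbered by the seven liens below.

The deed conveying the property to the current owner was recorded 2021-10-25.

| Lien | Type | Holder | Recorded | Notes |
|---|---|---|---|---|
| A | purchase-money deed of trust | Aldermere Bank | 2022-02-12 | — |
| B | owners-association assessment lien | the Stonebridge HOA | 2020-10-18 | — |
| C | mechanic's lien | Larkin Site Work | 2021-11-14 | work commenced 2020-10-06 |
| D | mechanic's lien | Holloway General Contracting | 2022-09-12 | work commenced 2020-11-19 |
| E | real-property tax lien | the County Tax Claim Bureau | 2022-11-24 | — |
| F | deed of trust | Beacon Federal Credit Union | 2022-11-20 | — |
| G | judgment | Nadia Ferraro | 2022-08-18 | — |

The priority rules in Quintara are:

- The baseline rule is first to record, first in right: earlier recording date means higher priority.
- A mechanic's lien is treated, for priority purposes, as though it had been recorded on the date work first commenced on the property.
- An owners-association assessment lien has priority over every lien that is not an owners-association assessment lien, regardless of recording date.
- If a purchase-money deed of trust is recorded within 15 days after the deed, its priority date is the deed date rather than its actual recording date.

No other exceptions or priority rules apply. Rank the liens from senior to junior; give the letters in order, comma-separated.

B, C, D, A, G, F, E

Effective dates: A missed the 15-day window (110 days after the deed), so its recording date stands; C is treated as recorded 2020-10-06, the work-commencement date; D's effective date is 2020-11-19, when work began.
As an owners-association assessment lien, B is senior to every other lien.
Among the remaining liens, by effective date: C (2020-10-06), D (2020-11-19), A (2022-02-12), G (2022-08-18), F (2022-11-20), E (2022-11-24).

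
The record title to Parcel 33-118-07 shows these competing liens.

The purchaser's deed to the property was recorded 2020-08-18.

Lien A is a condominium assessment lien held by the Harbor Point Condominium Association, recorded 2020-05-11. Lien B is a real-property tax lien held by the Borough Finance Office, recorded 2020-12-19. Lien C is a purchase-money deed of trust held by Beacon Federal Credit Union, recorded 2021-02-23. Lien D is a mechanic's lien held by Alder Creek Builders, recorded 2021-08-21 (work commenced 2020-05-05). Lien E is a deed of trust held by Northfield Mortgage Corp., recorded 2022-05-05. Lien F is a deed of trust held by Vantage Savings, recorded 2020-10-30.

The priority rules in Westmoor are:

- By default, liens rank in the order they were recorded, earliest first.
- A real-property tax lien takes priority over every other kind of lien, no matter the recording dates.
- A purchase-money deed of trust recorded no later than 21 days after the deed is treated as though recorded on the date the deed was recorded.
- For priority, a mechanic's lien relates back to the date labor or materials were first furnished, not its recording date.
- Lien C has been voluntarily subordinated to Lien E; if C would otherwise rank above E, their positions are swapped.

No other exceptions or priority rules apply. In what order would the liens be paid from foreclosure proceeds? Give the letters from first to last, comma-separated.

B, D, A, F, E, C

Effective dates: C was recorded 189 days after the deed, outside the 21-day window, so it keeps its recording date; D's effective date is 2020-05-05, when work began.
B, as a real-property tax lien, has superpriority and ranks first.
Ordering the rest by effective date: D (2020-05-05), A (2020-05-11), F (2020-10-30), C (2021-02-23), E (2022-05-05).
The subordination applies — C was senior to E — so C and E swap.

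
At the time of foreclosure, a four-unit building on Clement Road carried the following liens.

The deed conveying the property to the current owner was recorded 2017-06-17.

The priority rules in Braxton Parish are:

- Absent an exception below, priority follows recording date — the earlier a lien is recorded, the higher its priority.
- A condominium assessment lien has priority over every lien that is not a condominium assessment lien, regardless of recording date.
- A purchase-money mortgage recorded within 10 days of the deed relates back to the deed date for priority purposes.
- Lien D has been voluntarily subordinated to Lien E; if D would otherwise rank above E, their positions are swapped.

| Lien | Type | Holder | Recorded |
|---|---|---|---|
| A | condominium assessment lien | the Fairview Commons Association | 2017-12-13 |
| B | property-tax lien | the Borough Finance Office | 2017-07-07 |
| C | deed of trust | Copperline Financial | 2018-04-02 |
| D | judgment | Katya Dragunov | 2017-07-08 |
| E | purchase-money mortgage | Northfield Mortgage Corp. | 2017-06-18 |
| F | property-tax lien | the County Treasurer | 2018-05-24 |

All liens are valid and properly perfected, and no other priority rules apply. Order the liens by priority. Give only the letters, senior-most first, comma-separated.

A, E, B, D, C, F

First, effective dates: E was recorded within the 10-day window, so its effective date is the deed date 2017-06-17.
A is a condominium assessment lien, so it outranks all other liens regardless of date.
Among the remaining liens, by effective date: E (2017-06-17), B (2017-07-07), D (2017-07-08), C (2018-04-02), F (2018-05-24).
D already ranks below E; the subordination has no effect.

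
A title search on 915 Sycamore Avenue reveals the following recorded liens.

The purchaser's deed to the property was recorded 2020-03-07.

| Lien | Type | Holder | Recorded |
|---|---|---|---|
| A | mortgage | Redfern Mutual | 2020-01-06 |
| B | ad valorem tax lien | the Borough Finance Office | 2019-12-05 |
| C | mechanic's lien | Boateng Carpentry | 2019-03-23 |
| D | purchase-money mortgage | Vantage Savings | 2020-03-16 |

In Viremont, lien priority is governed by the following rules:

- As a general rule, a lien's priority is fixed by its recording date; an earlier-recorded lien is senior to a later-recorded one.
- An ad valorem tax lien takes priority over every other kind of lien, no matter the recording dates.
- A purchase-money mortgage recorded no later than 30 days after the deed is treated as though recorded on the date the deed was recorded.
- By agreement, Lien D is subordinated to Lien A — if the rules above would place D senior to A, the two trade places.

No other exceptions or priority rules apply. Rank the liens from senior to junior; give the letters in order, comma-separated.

Effective dates after the stated exceptions: D relates back to the deed date 2020-03-07.
B, as an ad valorem tax lien, has superpriority and ranks first.
Remaining liens by effective date: C (2019-03-23), A (2020-01-06), D (2020-03-07).
D is already junior to A, so the subordination agreement changes nothing.

B, C, A, D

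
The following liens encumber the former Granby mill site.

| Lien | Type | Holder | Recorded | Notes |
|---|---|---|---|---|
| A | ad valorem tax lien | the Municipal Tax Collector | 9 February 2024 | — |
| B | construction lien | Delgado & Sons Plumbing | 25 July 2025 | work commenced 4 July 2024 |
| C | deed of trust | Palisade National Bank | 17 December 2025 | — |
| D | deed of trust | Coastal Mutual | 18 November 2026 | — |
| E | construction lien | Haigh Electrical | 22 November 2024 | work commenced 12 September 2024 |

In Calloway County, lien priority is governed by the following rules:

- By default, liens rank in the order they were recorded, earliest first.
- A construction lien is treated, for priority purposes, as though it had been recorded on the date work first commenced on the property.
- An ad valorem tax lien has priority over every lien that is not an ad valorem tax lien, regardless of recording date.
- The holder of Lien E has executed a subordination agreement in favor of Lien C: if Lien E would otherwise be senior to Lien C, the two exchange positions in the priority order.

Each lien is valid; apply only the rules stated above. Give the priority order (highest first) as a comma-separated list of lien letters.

Effective dates after the stated exceptions: B's effective date is 4 July 2024, when work began; E's effective date is 12 September 2024, when work began.
A is an ad valorem tax lien and takes priority over every other lien.
Among the remaining liens, by effective date: B (4 July 2024), E (12 September 2024), C (17 December 2025), D (18 November 2026).
E is senior to C before the subordination, so the two trade places.

A, B, C, E, D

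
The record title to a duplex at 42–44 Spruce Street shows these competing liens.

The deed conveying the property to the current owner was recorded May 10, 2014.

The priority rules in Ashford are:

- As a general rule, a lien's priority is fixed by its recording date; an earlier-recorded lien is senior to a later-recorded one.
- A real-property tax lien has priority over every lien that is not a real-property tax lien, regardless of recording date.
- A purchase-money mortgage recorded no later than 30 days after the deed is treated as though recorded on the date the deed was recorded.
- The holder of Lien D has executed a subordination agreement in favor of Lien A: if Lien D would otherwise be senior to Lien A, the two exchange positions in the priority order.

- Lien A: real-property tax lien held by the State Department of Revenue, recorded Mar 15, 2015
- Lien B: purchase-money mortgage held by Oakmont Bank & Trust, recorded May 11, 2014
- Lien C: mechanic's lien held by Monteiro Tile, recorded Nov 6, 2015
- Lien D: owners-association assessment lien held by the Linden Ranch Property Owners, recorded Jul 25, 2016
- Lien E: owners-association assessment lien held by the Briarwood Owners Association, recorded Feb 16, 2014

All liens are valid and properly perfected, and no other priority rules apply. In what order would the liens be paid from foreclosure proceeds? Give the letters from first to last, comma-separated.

Adjusting effective dates: B's effective date is the deed date, May 10, 2014.
As a real-property tax lien, A is senior to every other lien.
Ordering the rest by effective date: E (Feb 16, 2014), B (May 10, 2014), C (Nov 6, 2015), D (Jul 25, 2016).
D already ranks below A; the subordination has no effect.

A, E, B, C, D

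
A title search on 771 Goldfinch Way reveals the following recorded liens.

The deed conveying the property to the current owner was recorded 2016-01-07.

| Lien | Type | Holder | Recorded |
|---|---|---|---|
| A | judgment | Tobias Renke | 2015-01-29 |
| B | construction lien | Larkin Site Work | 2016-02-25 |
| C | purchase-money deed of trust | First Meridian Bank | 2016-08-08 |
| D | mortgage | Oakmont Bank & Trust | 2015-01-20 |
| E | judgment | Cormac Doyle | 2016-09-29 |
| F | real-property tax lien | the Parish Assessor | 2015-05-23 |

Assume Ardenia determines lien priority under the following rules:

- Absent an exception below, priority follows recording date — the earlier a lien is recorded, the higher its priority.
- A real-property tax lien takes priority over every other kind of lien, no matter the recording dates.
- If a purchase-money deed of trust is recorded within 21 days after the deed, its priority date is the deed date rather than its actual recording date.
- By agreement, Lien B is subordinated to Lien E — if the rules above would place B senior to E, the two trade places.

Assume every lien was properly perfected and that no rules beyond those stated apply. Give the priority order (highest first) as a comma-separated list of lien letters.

First, effective dates: C was recorded 214 days after the deed, outside the 21-day window, so it keeps its recording date.
F, as a real-property tax lien, has superpriority and ranks first.
Among the remaining liens, by effective date: D (2015-01-20), A (2015-01-29), B (2016-02-25), C (2016-08-08), E (2016-09-29).
B would otherwise be senior to E, so under the subordination agreement B and E exchange positions.

F, D, A, E, C, B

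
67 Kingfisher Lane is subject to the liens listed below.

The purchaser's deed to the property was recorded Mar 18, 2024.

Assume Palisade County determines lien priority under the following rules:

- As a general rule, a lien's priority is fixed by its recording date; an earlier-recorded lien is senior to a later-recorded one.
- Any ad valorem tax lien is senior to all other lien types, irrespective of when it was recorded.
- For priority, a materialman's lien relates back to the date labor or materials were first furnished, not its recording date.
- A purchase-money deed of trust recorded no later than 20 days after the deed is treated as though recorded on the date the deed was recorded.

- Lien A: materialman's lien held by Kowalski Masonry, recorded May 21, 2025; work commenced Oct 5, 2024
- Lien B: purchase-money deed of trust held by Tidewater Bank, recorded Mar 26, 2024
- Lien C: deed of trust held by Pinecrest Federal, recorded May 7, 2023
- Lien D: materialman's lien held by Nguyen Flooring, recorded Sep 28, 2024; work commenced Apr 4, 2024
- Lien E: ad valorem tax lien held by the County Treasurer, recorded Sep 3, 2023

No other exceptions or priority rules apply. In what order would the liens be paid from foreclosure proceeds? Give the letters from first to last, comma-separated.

E, C, B, D, A

First, effective dates: A's effective date is Oct 5, 2024, when work began; B relates back to the deed date Mar 18, 2024; D's effective date is Apr 4, 2024, when work began.
E is an ad valorem tax lien and takes priority over every other lien.
The other liens, earliest effective date first: C (May 7, 2023), B (Mar 18, 2024), D (Apr 4, 2024), A (Oct 5, 2024).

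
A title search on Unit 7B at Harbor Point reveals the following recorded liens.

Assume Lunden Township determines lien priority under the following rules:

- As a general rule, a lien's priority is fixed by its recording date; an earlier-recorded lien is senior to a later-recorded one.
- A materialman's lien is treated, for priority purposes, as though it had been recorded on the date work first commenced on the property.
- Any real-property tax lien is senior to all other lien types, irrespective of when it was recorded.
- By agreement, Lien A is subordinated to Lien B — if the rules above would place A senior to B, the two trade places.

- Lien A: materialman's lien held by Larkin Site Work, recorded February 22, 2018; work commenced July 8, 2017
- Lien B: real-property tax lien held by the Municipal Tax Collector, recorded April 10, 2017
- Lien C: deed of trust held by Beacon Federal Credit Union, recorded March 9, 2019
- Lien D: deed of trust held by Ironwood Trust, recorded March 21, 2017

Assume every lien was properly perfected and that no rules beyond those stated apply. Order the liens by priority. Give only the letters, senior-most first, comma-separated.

Effective dates: A relates back to July 8, 2017 (work commenced).
As a real-property tax lien, B is senior to every other lien.
Among the remaining liens, by effective date: D (March 21, 2017), A (July 8, 2017), C (March 9, 2019).
A already ranks below B; the subordination has no effect.

B, D, A, C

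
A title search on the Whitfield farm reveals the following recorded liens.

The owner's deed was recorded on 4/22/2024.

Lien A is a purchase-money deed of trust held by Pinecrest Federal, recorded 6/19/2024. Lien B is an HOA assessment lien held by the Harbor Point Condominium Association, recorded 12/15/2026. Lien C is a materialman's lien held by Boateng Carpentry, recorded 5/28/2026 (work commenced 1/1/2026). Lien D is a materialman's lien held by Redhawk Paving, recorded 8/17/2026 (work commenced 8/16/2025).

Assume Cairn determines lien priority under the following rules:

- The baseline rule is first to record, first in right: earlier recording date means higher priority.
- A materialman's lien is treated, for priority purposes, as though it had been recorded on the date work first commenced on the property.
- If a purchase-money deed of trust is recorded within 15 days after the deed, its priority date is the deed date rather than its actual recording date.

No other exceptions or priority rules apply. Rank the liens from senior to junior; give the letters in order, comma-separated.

A, D, C, B

First, effective dates: A was recorded 58 days after the deed, outside the 15-day window, so it keeps its recording date; C relates back to 1/1/2026 (work commenced); D's effective date is 8/16/2025, when work began.
By effective date: A (6/19/2024), D (8/16/2025), C (1/1/2026), B (12/15/2026).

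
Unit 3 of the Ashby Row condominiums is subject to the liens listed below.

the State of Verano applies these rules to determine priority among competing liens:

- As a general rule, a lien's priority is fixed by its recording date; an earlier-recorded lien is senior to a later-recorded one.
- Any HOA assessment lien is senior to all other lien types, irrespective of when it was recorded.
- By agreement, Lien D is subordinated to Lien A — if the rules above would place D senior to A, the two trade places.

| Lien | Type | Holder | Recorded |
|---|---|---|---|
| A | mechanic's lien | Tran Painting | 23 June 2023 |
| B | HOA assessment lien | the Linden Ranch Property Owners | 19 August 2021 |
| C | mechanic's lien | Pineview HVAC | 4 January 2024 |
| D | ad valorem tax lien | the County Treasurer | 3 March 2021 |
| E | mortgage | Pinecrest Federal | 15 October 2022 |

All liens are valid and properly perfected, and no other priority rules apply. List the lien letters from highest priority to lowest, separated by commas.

B is an HOA assessment lien and takes priority over every other lien.
Remaining liens by effective date: D (3 March 2021), E (15 October 2022), A (23 June 2023), C (4 January 2024).
D is senior to A before the subordination, so the two trade places.

B, A, E, D, C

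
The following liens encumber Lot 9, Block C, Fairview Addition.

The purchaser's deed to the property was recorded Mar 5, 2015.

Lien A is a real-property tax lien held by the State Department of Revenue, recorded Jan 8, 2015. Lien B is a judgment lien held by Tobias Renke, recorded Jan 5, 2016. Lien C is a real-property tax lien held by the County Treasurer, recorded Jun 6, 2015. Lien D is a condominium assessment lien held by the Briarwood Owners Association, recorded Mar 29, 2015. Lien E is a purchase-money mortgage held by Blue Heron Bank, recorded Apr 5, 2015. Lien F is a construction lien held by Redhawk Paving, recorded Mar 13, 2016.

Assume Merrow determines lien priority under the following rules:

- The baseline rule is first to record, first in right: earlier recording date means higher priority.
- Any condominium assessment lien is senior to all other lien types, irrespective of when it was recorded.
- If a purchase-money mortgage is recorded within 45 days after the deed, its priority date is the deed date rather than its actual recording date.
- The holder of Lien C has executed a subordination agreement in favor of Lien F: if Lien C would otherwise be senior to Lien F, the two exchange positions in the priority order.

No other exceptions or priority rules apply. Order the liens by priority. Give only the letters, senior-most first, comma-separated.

D, A, E, F, B, C

Adjusting effective dates: E relates back to the deed date Mar 5, 2015.
As a condominium assessment lien, D is senior to every other lien.
Among the remaining liens, by effective date: A (Jan 8, 2015), E (Mar 5, 2015), C (Jun 6, 2015), B (Jan 5, 2016), F (Mar 13, 2016).
C would otherwise be senior to F, so under the subordination agreement C and F exchange positions.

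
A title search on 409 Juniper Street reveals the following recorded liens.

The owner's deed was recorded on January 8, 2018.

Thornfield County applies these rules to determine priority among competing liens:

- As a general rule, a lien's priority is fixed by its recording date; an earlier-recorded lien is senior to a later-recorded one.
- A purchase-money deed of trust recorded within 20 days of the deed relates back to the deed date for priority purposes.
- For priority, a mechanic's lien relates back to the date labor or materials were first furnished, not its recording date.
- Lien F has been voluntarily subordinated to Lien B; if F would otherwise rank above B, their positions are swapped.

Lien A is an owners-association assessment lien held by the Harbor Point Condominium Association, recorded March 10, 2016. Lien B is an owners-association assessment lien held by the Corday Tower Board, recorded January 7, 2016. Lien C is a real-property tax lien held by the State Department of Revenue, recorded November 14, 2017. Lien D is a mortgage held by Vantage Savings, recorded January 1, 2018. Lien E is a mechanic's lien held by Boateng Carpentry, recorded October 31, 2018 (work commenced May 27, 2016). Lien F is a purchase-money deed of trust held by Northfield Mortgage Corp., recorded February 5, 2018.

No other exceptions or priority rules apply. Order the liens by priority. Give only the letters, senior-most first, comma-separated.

Adjusting effective dates: E's effective date is May 27, 2016, when work began; F was recorded 28 days after the deed — beyond 20 days — so no relation-back applies.
Sorted by effective date: B (January 7, 2016), A (March 10, 2016), E (May 27, 2016), C (November 14, 2017), D (January 1, 2018), F (February 5, 2018).
F is already junior to B, so the subordination agreement changes nothing.

B, A, E, C, D, F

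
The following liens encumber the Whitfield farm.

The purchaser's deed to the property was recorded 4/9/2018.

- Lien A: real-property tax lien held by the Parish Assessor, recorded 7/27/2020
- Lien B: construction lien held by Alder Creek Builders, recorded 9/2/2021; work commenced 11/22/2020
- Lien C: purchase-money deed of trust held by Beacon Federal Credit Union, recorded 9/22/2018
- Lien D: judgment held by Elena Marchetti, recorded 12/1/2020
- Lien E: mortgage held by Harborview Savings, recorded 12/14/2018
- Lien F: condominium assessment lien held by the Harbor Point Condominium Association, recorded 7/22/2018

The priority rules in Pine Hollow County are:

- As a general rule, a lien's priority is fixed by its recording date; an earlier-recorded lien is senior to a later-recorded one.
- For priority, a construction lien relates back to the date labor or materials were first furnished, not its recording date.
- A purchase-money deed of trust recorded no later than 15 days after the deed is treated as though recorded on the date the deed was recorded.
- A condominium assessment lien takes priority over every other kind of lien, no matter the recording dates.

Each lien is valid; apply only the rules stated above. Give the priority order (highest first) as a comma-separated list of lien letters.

F, C, E, A, B, D

First, effective dates: B is treated as recorded 11/22/2020, the work-commencement date; C was recorded 166 days after the deed, outside the 15-day window, so it keeps its recording date.
F, as a condominium assessment lien, has superpriority and ranks first.
Remaining liens by effective date: C (9/22/2018), E (12/14/2018), A (7/27/2020), B (11/22/2020), D (12/1/2020).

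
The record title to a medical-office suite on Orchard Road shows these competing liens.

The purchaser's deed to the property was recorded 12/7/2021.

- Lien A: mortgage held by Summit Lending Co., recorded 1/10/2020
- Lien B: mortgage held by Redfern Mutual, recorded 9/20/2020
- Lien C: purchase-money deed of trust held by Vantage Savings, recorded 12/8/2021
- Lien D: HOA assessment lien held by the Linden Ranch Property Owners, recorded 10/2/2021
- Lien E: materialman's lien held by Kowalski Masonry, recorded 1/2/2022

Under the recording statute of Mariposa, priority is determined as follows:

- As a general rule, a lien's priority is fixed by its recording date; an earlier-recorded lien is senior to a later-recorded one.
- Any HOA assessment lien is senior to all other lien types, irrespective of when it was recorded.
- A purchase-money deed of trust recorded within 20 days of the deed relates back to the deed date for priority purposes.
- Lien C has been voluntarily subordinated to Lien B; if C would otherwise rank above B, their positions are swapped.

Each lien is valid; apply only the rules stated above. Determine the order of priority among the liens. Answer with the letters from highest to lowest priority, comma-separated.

D, A, B, C, E

Effective dates after the stated exceptions: C's effective date is the deed date, 12/7/2021.
D is an HOA assessment lien, so it outranks all other liens regardless of date.
Among the remaining liens, by effective date: A (1/10/2020), B (9/20/2020), C (12/7/2021), E (1/2/2022).
C is already junior to B, so the subordination agreement changes nothing.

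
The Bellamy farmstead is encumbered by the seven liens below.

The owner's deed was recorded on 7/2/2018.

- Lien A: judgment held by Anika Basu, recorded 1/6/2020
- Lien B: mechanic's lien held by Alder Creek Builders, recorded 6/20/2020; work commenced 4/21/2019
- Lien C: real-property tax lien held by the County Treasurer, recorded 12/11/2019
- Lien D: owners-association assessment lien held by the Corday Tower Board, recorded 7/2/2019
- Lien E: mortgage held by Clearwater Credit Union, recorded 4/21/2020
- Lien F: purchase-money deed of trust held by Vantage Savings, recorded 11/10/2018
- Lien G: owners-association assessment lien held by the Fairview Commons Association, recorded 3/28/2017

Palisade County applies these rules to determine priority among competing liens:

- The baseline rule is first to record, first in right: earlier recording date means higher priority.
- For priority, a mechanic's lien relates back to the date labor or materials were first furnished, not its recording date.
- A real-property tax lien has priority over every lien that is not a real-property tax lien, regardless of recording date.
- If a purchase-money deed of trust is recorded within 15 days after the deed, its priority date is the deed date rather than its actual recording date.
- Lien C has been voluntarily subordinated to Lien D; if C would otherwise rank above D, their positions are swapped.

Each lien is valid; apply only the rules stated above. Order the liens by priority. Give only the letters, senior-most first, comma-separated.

Effective dates: B's effective date is 4/21/2019, when work began; F was recorded 131 days after the deed, outside the 15-day window, so it keeps its recording date.
C is a real-property tax lien and takes priority over every other lien.
The other liens, earliest effective date first: G (3/28/2017), F (11/10/2018), B (4/21/2019), D (7/2/2019), A (1/6/2020), E (4/21/2020).
Because C would otherwise rank above D, the subordination swaps them.

D, G, F, B, C, A, E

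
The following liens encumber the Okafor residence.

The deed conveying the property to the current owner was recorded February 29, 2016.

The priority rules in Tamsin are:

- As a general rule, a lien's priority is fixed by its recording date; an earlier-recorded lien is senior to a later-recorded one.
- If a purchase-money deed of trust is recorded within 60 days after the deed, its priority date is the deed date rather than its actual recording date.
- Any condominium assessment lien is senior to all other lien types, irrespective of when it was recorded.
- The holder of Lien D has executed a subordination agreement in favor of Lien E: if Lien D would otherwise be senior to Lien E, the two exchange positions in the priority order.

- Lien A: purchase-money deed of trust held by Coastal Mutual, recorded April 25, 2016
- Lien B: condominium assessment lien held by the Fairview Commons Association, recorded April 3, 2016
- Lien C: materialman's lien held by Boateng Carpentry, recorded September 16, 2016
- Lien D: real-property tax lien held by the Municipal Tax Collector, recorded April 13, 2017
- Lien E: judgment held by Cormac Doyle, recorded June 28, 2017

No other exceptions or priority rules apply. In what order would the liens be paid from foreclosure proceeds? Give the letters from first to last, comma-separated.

B, A, C, E, D

Effective dates after the stated exceptions: A relates back to the deed date February 29, 2016.
B is a condominium assessment lien, so it outranks all other liens regardless of date.
Among the remaining liens, by effective date: A (February 29, 2016), C (September 16, 2016), D (April 13, 2017), E (June 28, 2017).
D is senior to E before the subordination, so the two trade places.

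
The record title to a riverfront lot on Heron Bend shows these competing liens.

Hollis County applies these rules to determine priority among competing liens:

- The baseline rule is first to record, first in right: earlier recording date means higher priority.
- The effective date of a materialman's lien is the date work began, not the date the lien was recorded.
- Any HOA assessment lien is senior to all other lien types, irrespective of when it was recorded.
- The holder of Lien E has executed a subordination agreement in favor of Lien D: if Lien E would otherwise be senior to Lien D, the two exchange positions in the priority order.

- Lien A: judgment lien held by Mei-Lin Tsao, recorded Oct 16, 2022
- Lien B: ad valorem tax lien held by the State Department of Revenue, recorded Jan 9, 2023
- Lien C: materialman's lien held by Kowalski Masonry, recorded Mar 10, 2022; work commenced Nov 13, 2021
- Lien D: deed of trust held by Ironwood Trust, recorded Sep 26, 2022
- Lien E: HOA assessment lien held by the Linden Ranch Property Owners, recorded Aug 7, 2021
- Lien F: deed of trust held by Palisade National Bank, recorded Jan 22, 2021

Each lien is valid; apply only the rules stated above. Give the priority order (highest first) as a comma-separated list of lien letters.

D, F, C, E, A, B

First, effective dates: C relates back to Nov 13, 2021 (work commenced).
As an HOA assessment lien, E is senior to every other lien.
The other liens, earliest effective date first: F (Jan 22, 2021), C (Nov 13, 2021), D (Sep 26, 2022), A (Oct 16, 2022), B (Jan 9, 2023).
E is senior to D before the subordination, so the two trade places.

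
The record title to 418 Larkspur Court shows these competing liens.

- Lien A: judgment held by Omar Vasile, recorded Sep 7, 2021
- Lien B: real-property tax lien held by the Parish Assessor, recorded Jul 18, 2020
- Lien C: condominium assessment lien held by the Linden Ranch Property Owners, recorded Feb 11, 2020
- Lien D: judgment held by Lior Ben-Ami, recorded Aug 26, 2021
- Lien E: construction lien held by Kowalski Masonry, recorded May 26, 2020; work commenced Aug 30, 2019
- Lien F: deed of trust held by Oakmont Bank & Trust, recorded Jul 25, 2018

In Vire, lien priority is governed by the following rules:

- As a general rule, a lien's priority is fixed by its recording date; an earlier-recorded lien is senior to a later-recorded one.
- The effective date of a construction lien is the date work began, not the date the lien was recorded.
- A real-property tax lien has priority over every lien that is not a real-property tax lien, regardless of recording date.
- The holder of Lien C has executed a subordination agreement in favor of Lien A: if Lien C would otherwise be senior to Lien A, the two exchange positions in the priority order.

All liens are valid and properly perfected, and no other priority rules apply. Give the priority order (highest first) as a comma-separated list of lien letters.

Effective dates after the stated exceptions: E's effective date is Aug 30, 2019, when work began.
B, as a real-property tax lien, has superpriority and ranks first.
Among the remaining liens, by effective date: F (Jul 25, 2018), E (Aug 30, 2019), C (Feb 11, 2020), D (Aug 26, 2021), A (Sep 7, 2021).
C is senior to A before the subordination, so the two trade places.

B, F, E, A, D, C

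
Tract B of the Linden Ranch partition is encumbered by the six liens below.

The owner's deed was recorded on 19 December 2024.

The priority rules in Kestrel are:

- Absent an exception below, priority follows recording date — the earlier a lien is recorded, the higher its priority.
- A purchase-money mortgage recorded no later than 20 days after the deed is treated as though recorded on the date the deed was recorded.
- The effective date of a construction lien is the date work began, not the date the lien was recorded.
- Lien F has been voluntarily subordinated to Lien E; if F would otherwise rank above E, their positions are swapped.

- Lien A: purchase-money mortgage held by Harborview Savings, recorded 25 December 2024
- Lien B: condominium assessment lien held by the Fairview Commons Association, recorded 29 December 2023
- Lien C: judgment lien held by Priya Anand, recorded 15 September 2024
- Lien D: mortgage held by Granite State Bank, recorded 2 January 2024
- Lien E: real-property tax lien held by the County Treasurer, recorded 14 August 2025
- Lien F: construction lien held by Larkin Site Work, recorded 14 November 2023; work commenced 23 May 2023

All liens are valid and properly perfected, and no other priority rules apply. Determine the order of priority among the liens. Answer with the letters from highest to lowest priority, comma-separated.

Effective dates: A relates back to the deed date 19 December 2024; F relates back to 23 May 2023 (work commenced).
Sorted by effective date: F (23 May 2023), B (29 December 2023), D (2 January 2024), C (15 September 2024), A (19 December 2024), E (14 August 2025).
F is senior to E before the subordination, so the two trade places.

E, B, D, C, A, F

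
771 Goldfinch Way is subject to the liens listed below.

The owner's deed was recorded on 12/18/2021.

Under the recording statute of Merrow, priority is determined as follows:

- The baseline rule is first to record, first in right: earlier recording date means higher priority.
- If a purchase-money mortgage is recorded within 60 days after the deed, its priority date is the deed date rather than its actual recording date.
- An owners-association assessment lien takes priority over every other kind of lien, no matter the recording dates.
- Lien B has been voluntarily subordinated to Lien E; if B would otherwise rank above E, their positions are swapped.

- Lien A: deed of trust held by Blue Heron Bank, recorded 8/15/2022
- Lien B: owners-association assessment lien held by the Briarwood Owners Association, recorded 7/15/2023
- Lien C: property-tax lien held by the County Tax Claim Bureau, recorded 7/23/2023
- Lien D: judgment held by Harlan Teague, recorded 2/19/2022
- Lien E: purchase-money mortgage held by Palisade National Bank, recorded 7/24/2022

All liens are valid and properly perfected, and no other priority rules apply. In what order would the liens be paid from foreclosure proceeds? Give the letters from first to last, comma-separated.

E, D, B, A, C

Adjusting effective dates: E was recorded 218 days after the deed, outside the 60-day window, so it keeps its recording date.
B is an owners-association assessment lien, so it outranks all other liens regardless of date.
Ordering the rest by effective date: D (2/19/2022), E (7/24/2022), A (8/15/2022), C (7/23/2023).
B is senior to E before the subordination, so the two trade places.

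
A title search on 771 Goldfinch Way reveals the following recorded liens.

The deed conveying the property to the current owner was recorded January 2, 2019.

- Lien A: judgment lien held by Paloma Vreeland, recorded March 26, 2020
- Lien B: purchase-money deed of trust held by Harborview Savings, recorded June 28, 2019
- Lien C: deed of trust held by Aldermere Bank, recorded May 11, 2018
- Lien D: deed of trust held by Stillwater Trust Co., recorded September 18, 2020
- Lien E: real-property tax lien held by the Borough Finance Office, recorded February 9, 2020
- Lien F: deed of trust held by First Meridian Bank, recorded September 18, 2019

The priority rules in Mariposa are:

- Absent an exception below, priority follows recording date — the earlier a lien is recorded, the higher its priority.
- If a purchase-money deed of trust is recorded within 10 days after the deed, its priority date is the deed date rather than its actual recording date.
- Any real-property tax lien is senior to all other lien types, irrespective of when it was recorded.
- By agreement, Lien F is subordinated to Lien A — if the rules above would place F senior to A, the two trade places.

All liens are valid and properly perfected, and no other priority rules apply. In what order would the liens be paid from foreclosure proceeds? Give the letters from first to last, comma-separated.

E, C, B, A, F, D

Adjusting effective dates: B was recorded 177 days after the deed, outside the 10-day window, so it keeps its recording date.
E is a real-property tax lien and takes priority over every other lien.
Remaining liens by effective date: C (May 11, 2018), B (June 28, 2019), F (September 18, 2019), A (March 26, 2020), D (September 18, 2020).
The subordination applies — F was senior to A — so F and A swap.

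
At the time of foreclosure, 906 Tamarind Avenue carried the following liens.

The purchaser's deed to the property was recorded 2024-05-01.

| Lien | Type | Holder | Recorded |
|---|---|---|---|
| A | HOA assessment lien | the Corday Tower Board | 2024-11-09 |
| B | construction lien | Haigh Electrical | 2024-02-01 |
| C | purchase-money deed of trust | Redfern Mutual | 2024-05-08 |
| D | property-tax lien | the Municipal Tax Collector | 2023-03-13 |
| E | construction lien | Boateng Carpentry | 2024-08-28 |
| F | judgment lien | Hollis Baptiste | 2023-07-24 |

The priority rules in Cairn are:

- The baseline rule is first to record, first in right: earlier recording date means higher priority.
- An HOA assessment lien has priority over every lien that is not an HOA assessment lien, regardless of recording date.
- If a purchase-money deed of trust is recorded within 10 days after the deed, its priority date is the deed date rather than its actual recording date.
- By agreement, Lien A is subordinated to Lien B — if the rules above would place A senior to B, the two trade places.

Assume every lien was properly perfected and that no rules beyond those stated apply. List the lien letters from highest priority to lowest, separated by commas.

Effective dates: C relates back to the deed date 2024-05-01.
As an HOA assessment lien, A is senior to every other lien.
Among the remaining liens, by effective date: D (2023-03-13), F (2023-07-24), B (2024-02-01), C (2024-05-01), E (2024-08-28).
A would otherwise be senior to B, so under the subordination agreement A and B exchange positions.

B, D, F, A, C, E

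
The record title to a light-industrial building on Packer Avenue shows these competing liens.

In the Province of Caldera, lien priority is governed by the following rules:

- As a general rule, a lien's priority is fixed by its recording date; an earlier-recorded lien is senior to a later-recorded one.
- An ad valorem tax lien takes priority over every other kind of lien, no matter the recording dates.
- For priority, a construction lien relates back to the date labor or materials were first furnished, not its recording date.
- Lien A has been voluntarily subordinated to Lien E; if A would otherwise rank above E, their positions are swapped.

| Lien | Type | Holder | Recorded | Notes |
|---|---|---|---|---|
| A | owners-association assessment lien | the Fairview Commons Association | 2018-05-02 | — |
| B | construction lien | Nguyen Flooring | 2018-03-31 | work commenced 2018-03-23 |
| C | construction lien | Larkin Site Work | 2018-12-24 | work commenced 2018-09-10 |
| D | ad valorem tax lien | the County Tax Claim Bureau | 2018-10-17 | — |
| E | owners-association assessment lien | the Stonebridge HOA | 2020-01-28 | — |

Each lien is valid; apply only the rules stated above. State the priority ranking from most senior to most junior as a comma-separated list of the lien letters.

Adjusting effective dates: B's effective date is 2018-03-23, when work began; C is treated as recorded 2018-09-10, the work-commencement date.
D, as an ad valorem tax lien, has superpriority and ranks first.
Remaining liens by effective date: B (2018-03-23), A (2018-05-02), C (2018-09-10), E (2020-01-28).
A is senior to E before the subordination, so the two trade places.

D, B, E, C, A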